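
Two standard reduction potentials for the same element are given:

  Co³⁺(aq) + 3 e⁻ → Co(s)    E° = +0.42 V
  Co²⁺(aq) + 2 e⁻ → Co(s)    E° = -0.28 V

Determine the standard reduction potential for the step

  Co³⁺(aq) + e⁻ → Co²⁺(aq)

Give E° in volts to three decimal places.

+1.820 V

Sequential free energies add, so n₃E°₃ = n₁E°₁ + n₂E°₂.
With n₃ = 3, and the known step contributing 2×(-0.28) V, the unknown satisfies 1·E° = 3×(+0.42) − 2×(-0.28) = +1.820.
E° = +1.820 / 1 = +1.820 V.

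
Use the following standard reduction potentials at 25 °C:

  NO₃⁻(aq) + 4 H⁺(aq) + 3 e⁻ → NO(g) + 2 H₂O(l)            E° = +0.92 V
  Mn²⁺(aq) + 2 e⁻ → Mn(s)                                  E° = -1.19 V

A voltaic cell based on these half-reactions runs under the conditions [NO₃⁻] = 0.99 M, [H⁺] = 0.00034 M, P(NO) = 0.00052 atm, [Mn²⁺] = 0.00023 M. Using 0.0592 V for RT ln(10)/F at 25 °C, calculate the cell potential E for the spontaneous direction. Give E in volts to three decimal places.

+2.009 V

NO₃⁻/NO is the cathode (higher E°), Mn²⁺/Mn the anode: E°cell = +0.92 − (-1.19) = +2.11 V, n = 6.
Overall: 2 NO₃⁻(aq) + 8 H⁺(aq) + 3 Mn(s) → 2 NO(g) + 4 H₂O(l) + 3 Mn²⁺(aq)
Q = P(NO)^2·[Mn²⁺]^3 / ([NO₃⁻]^2·[H⁺]^8); log Q = 10.274.
E = E° − (0.0592/n) log Q = +2.11 − (0.0592/6)(10.274) = +2.009 V.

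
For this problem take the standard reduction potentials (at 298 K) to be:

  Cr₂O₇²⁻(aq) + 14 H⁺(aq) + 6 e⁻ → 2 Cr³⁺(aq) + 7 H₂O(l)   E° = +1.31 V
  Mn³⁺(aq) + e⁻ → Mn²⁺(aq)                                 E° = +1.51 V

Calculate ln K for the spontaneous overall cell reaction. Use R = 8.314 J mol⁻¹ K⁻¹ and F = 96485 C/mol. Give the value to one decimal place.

46.7

Cathode: Mn³⁺/Mn²⁺; anode: Cr₂O₇²⁻/Cr³⁺. E°cell = (+1.51) − (+1.31) = +0.20 V, with n = 6.
ΔG° = −nFE° = −RT ln K, so ln K = nFE°/(RT) = (6)(96485)(+0.20) / ((8.314)(298)) = 46.732.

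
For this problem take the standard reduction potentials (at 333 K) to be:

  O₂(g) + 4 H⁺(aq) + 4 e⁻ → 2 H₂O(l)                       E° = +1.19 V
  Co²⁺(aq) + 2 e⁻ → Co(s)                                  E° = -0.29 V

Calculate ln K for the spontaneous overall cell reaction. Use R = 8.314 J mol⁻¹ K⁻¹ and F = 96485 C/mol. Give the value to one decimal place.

Cathode: O₂/H₂O; anode: Co²⁺/Co. E°cell = (+1.19) − (-0.29) = +1.48 V, with n = 4.
ΔG° = −nFE° = −RT ln K, so ln K = nFE°/(RT) = (4)(96485)(+1.48) / ((8.314)(333)) = 206.313.

206.3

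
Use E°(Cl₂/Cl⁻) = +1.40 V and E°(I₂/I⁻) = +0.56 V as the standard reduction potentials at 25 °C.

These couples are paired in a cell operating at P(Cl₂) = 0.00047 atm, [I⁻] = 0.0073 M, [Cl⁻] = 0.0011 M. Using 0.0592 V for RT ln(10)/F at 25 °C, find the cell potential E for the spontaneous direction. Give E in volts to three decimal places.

Cl₂/Cl⁻ is the cathode (higher E°), I₂/I⁻ the anode: E°cell = +1.40 − (+0.56) = +0.84 V, n = 2.
Overall: Cl₂(g) + 2 I⁻(aq) → 2 Cl⁻(aq) + I₂(s)
Q = [Cl⁻]^2 / (P(Cl₂)·[I⁻]^2); log Q = 1.684.
E = E° − (0.0592/n) log Q = +0.84 − (0.0592/2)(1.684) = +0.790 V.

+0.790 V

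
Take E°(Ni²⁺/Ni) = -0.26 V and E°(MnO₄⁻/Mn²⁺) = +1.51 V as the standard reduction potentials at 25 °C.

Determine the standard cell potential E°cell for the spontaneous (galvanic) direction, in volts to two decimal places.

+1.77 V

The MnO₄⁻/Mn²⁺ couple has the higher reduction potential, so it is the cathode; Ni²⁺/Ni is oxidised at the anode.
E°cell = E°(cathode) − E°(anode) = (+1.51) − (-0.26) = +1.77 V.
Since E°cell > 0, the reaction is spontaneous under standard conditions.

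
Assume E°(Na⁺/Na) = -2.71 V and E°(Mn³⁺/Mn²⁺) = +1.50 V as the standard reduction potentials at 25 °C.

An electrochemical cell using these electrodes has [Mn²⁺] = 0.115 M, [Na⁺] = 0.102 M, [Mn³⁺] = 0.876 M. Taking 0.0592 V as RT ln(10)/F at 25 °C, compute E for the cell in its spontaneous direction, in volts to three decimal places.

Mn³⁺/Mn²⁺ is the cathode (higher E°), Na⁺/Na the anode: E°cell = +1.50 − (-2.71) = +4.21 V, n = 1.
Overall: Mn³⁺(aq) + Na(s) → Mn²⁺(aq) + Na⁺(aq)
Q = [Mn²⁺]·[Na⁺] / ([Mn³⁺]); log Q = -1.873.
E = E° − (0.0592/n) log Q = +4.21 − (0.0592/1)(-1.873) = +4.321 V.

+4.321 V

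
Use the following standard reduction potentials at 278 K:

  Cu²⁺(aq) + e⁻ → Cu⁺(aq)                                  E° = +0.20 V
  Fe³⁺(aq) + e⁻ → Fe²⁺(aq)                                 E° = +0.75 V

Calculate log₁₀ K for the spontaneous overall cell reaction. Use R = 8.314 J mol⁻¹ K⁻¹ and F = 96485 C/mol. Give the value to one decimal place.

Cathode: Fe³⁺/Fe²⁺; anode: Cu²⁺/Cu⁺. E°cell = (+0.75) − (+0.20) = +0.55 V, with n = 1.
ΔG° = −nFE° = −RT ln K, so ln K = nFE°/(RT) = (1)(96485)(+0.55) / ((8.314)(278)) = 22.960.
log₁₀ K = 22.960 / ln 10 = 10.0.

10.0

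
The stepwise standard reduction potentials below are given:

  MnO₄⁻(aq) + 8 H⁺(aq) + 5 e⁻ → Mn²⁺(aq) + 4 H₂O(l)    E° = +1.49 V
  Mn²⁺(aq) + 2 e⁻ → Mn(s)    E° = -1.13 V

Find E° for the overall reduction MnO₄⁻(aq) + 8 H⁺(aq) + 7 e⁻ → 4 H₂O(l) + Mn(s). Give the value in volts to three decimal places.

Since ΔG° = −nFE° is additive over sequential reductions, n₃E°₃ = n₁E°₁ + n₂E°₂.
E°₃ = (5×+1.49 + 2×-1.13) / 7 = (+5.190) / 7 = +0.741 V.

+0.741 V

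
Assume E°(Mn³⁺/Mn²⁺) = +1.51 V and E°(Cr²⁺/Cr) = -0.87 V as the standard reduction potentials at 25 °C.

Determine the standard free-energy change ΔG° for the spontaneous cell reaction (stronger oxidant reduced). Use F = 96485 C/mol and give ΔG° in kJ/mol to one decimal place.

Mn³⁺/Mn²⁺ (E° = +1.51 V) is the cathode; Cr²⁺/Cr (E° = -0.87 V) is the anode, so E°cell = +2.38 V.
Balancing electrons gives n = 2 (lcm of 1 and 2).
ΔG° = −nFE° = −(2)(96485)(+2.38) = -459,269 J = -459.3 kJ/mol.

-459.3 kJ/mol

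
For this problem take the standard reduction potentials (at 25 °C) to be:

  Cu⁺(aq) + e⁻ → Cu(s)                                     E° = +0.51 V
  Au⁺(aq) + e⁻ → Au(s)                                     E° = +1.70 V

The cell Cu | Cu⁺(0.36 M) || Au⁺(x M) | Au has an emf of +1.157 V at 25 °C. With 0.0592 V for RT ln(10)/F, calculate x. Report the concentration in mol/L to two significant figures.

Au⁺/Au is the cathode, Cu⁺/Cu the anode: E°cell = +1.19 V, n = 1.
Overall reaction: Au⁺(aq) + Cu(s) → Au(s) + Cu⁺(aq); Q = [Cu⁺]^1/[Au⁺]^1.
From E = E° − (0.0592/n) log Q: log Q = (E° − E)·n/0.0592 = (+1.19 − (+1.157))·1/0.0592 = 0.5574.
So 1·log[Au⁺] = 1·log(0.36) − log Q = -0.4437 − (0.5574) = -1.0011; [Au⁺] = 10^(-1.0011) ≈ 0.100 M.

0.100 M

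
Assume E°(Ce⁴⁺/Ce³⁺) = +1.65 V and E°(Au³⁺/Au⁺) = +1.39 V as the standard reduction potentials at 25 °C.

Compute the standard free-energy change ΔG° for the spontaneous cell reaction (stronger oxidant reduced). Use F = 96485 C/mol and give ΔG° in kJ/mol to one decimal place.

Ce⁴⁺/Ce³⁺ (E° = +1.65 V) is the cathode; Au³⁺/Au⁺ (E° = +1.39 V) is the anode, so E°cell = +0.26 V.
Balancing electrons gives n = 2 (lcm of 1 and 2).
ΔG° = −nFE° = −(2)(96485)(+0.26) = -50,172 J = -50.2 kJ/mol.

-50.2 kJ/mol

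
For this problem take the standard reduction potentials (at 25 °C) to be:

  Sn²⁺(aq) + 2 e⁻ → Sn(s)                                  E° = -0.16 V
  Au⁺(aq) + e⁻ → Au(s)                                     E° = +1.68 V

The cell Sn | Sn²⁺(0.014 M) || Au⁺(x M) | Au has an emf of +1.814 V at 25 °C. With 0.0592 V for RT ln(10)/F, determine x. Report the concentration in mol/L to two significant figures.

Au⁺/Au is the cathode, Sn²⁺/Sn the anode: E°cell = +1.84 V, n = 2.
Overall reaction: 2 Au⁺(aq) + Sn(s) → 2 Au(s) + Sn²⁺(aq); Q = [Sn²⁺]^1/[Au⁺]^2.
From E = E° − (0.0592/n) log Q: log Q = (E° − E)·n/0.0592 = (+1.84 − (+1.814))·2/0.0592 = 0.8784.
So 2·log[Au⁺] = 1·log(0.014) − log Q = -1.8539 − (0.8784) = -2.7323; log[Au⁺] = -2.7323 / 2 = -1.3661; [Au⁺] = 10^(-1.3661) ≈ 0.043 M.

0.043 M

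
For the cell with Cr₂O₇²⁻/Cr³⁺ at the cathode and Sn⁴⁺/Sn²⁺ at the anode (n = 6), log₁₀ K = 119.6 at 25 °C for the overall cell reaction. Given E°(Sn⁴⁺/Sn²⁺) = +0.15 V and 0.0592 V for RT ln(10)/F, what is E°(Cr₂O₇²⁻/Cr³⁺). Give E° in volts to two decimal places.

+1.33 V

E°cell = (0.0592/n)·log K = (0.0592/6)(119.6) = +1.180 V.
Since Cr₂O₇²⁻/Cr³⁺ is the cathode and Sn⁴⁺/Sn²⁺ the anode, E°cell = E°(Cr₂O₇²⁻/Cr³⁺) − E°(Sn⁴⁺/Sn²⁺).
So E°(Cr₂O₇²⁻/Cr³⁺) = E°cell + E°(Sn⁴⁺/Sn²⁺) = +1.180 + (+0.15) = +1.33 V.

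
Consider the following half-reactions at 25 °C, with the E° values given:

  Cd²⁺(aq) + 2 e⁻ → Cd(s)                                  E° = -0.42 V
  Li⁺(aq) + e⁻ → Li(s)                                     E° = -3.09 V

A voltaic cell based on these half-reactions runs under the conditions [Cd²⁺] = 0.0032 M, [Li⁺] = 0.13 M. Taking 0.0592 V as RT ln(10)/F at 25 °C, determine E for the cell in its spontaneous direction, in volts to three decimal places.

Cd²⁺/Cd is the cathode (higher E°), Li⁺/Li the anode: E°cell = -0.42 − (-3.09) = +2.67 V, n = 2.
Overall: Cd²⁺(aq) + 2 Li(s) → Cd(s) + 2 Li⁺(aq)
Q = [Li⁺]^2 / ([Cd²⁺]); log Q = 0.723.
E = E° − (0.0592/n) log Q = +2.67 − (0.0592/2)(0.723) = +2.649 V.

+2.649 V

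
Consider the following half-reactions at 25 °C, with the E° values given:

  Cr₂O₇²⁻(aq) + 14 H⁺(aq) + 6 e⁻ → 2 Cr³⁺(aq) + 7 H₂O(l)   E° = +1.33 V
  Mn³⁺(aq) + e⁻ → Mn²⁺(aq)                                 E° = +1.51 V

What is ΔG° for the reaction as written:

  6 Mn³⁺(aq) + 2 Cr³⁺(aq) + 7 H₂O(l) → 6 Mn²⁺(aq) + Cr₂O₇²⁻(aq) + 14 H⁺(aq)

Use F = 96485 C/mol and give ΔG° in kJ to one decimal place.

-104.2 kJ

As written, Mn³⁺/Mn²⁺ is reduced (cathode) and Cr₂O₇²⁻/Cr³⁺ is oxidised (anode), so E°cell = (+1.51) − (+1.33) = +0.18 V.
Balancing electrons gives n = 6.
ΔG° = −nFE° = −(6)(96485)(+0.18) = -104,204 J = -104.2 kJ.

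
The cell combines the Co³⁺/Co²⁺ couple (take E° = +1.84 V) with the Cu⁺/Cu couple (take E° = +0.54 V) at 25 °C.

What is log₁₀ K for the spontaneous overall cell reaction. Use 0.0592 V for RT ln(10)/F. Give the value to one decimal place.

22.0

Cathode: Co³⁺/Co²⁺; anode: Cu⁺/Cu. E°cell = +1.30 V, n = 1.
log K = nE°cell / 0.0592 = (1)(+1.30) / 0.0592 = 22.0.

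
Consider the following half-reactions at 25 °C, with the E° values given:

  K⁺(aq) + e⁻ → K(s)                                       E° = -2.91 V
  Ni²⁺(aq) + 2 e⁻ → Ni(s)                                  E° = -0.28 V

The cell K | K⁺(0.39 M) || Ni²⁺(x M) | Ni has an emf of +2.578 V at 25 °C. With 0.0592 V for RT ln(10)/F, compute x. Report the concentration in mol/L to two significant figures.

Ni²⁺/Ni is the cathode, K⁺/K the anode: E°cell = +2.63 V, n = 2.
Overall reaction: Ni²⁺(aq) + 2 K(s) → Ni(s) + 2 K⁺(aq); Q = [K⁺]^2/[Ni²⁺]^1.
From E = E° − (0.0592/n) log Q: log Q = (E° − E)·n/0.0592 = (+2.63 − (+2.578))·2/0.0592 = 1.7568.
So 1·log[Ni²⁺] = 2·log(0.39) − log Q = -0.8179 − (1.7568) = -2.5747; [Ni²⁺] = 10^(-2.5747) ≈ 0.0027 M.

0.0027 M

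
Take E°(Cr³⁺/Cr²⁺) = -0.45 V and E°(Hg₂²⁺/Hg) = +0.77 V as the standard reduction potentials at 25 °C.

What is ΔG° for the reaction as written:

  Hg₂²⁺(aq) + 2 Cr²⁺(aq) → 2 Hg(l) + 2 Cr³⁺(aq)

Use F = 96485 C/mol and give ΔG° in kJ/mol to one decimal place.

-235.4 kJ/mol

As written, Hg₂²⁺/Hg is reduced (cathode) and Cr³⁺/Cr²⁺ is oxidised (anode), so E°cell = (+0.77) − (-0.45) = +1.22 V.
Balancing electrons gives n = 2.
ΔG° = −nFE° = −(2)(96485)(+1.22) = -235,423 J = -235.4 kJ/mol.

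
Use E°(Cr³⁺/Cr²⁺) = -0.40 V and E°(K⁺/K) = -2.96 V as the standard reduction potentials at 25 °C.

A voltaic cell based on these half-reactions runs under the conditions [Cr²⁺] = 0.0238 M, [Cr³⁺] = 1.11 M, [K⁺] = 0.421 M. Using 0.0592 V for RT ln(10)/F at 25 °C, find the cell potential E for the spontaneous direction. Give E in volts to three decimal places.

+2.681 V

Cr³⁺/Cr²⁺ is the cathode (higher E°), K⁺/K the anode: E°cell = -0.40 − (-2.96) = +2.56 V, n = 1.
Overall: Cr³⁺(aq) + K(s) → Cr²⁺(aq) + K⁺(aq)
Q = [Cr²⁺]·[K⁺] / ([Cr³⁺]); log Q = -2.044.
E = E° − (0.0592/n) log Q = +2.56 − (0.0592/1)(-2.044) = +2.681 V.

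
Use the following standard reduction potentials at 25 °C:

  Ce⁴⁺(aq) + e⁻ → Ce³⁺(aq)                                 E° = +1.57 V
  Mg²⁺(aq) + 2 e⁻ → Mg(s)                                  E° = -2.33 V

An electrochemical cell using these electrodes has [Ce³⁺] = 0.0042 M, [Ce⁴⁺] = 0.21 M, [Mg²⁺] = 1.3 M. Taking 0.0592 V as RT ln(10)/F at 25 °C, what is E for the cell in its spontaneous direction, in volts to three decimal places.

Ce⁴⁺/Ce³⁺ is the cathode (higher E°), Mg²⁺/Mg the anode: E°cell = +1.57 − (-2.33) = +3.90 V, n = 2.
Overall: 2 Ce⁴⁺(aq) + Mg(s) → 2 Ce³⁺(aq) + Mg²⁺(aq)
Q = [Ce³⁺]^2·[Mg²⁺] / ([Ce⁴⁺]^2); log Q = -3.284.
E = E° − (0.0592/n) log Q = +3.90 − (0.0592/2)(-3.284) = +3.997 V.

+3.997 V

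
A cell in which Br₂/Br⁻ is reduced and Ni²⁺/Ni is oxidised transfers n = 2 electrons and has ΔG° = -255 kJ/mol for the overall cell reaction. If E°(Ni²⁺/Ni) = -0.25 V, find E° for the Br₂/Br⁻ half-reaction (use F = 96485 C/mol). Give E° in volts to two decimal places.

E°cell = −ΔG°/(nF) = −(-255×10³)/((2)(96485)) = +1.321 V.
Since Br₂/Br⁻ is the cathode and Ni²⁺/Ni the anode, E°cell = E°(Br₂/Br⁻) − E°(Ni²⁺/Ni).
So E°(Br₂/Br⁻) = E°cell + E°(Ni²⁺/Ni) = +1.321 + (-0.25) = +1.07 V.

+1.07 V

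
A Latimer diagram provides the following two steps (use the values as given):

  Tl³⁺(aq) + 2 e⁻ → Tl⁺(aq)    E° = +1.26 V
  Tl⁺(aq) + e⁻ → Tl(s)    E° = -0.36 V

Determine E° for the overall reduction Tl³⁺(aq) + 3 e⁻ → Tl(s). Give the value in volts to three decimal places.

Adding the free-energy changes (−nFE°) of the two steps gives −n₃FE°₃ = −n₁FE°₁ − n₂FE°₂.
E°₃ = (2×+1.26 + 1×-0.36) / 3 = (+2.160) / 3 = +0.720 V.

+0.720 V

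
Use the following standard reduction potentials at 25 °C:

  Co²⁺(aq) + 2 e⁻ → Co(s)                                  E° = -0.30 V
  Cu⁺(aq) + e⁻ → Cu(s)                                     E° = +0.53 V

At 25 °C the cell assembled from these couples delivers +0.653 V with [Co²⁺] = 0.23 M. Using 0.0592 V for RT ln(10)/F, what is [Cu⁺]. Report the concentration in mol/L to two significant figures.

Cu⁺/Cu is the cathode, Co²⁺/Co the anode: E°cell = +0.83 V, n = 2.
Overall reaction: 2 Cu⁺(aq) + Co(s) → 2 Cu(s) + Co²⁺(aq); Q = [Co²⁺]^1/[Cu⁺]^2.
From E = E° − (0.0592/n) log Q: log Q = (E° − E)·n/0.0592 = (+0.83 − (+0.653))·2/0.0592 = 5.9797.
So 2·log[Cu⁺] = 1·log(0.23) − log Q = -0.6383 − (5.9797) = -6.6180; log[Cu⁺] = -6.6180 / 2 = -3.3090; [Cu⁺] = 10^(-3.3090) ≈ 0.00049 M.

0.00049 M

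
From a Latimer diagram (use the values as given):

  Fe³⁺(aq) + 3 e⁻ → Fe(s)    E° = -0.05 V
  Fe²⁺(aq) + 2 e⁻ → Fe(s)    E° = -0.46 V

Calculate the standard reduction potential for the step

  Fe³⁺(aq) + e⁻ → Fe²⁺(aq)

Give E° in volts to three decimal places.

Sequential free energies add, so n₃E°₃ = n₁E°₁ + n₂E°₂.
With n₃ = 3, and the known step contributing 2×(-0.46) V, the unknown satisfies 1·E° = 3×(-0.05) − 2×(-0.46) = +0.770.
E° = +0.770 / 1 = +0.770 V.

+0.770 V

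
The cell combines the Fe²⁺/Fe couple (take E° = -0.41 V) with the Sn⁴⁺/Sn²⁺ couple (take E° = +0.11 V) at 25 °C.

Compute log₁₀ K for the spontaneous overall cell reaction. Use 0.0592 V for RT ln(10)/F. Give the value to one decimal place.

17.6

Cathode: Sn⁴⁺/Sn²⁺; anode: Fe²⁺/Fe. E°cell = +0.52 V, n = 2.
log K = nE°cell / 0.0592 = (2)(+0.52) / 0.0592 = 17.6.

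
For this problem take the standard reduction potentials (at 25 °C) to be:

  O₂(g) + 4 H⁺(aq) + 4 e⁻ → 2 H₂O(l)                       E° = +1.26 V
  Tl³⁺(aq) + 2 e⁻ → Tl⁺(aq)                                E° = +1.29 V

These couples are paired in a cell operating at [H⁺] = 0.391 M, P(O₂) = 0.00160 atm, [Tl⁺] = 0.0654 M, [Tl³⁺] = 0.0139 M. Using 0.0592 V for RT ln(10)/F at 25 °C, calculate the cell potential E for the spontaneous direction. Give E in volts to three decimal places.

Tl³⁺/Tl⁺ is the cathode (higher E°), O₂/H₂O the anode: E°cell = +1.29 − (+1.26) = +0.03 V, n = 4.
Overall: 2 Tl³⁺(aq) + 2 H₂O(l) → 2 Tl⁺(aq) + O₂(g) + 4 H⁺(aq)
Q = [Tl⁺]^2·P(O₂)·[H⁺]^4 / ([Tl³⁺]^2); log Q = -3.082.
E = E° − (0.0592/n) log Q = +0.03 − (0.0592/4)(-3.082) = +0.076 V.

+0.076 V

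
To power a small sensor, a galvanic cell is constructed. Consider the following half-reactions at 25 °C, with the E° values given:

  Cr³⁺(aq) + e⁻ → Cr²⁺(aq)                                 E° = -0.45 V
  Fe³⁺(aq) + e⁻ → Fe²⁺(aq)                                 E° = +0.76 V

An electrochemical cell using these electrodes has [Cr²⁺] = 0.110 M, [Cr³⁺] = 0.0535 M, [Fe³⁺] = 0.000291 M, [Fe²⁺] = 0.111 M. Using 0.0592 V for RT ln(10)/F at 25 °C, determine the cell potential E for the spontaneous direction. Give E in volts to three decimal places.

Fe³⁺/Fe²⁺ is the cathode (higher E°), Cr³⁺/Cr²⁺ the anode: E°cell = +0.76 − (-0.45) = +1.21 V, n = 1.
Overall: Fe³⁺(aq) + Cr²⁺(aq) → Fe²⁺(aq) + Cr³⁺(aq)
Q = [Fe²⁺]·[Cr³⁺] / ([Fe³⁺]·[Cr²⁺]); log Q = 2.268.
E = E° − (0.0592/n) log Q = +1.21 − (0.0592/1)(2.268) = +1.076 V.

+1.076 V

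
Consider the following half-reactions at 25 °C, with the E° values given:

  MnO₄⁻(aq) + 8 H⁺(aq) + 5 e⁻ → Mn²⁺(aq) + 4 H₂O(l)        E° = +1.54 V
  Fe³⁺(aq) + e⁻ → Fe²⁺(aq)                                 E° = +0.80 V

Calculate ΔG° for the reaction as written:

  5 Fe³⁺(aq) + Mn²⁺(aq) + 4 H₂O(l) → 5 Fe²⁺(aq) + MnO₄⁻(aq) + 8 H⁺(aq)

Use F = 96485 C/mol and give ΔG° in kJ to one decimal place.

As written, Fe³⁺/Fe²⁺ is reduced (cathode) and MnO₄⁻/Mn²⁺ is oxidised (anode), so E°cell = (+0.80) − (+1.54) = -0.74 V.
Balancing electrons gives n = 5.
ΔG° = −nFE° = −(5)(96485)(-0.74) = 356,994 J = +357.0 kJ.

+357.0 kJ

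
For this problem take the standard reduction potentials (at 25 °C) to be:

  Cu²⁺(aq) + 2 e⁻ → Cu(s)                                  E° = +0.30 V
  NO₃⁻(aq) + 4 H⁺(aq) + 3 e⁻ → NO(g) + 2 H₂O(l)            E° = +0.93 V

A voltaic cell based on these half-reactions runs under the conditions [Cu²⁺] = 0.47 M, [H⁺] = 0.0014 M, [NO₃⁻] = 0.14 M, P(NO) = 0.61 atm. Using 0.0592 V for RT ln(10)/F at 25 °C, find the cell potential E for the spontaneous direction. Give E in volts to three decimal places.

NO₃⁻/NO is the cathode (higher E°), Cu²⁺/Cu the anode: E°cell = +0.93 − (+0.30) = +0.63 V, n = 6.
Overall: 2 NO₃⁻(aq) + 8 H⁺(aq) + 3 Cu(s) → 2 NO(g) + 4 H₂O(l) + 3 Cu²⁺(aq)
Q = P(NO)^2·[Cu²⁺]^3 / ([NO₃⁻]^2·[H⁺]^8); log Q = 23.126.
E = E° − (0.0592/n) log Q = +0.63 − (0.0592/6)(23.126) = +0.402 V.

+0.402 V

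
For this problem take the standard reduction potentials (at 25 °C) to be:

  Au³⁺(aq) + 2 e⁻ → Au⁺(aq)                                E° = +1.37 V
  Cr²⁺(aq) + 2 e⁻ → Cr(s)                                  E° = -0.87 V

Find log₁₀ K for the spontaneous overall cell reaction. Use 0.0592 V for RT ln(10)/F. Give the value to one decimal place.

Cathode: Au³⁺/Au⁺; anode: Cr²⁺/Cr. E°cell = +2.24 V, n = 2.
log K = nE°cell / 0.0592 = (2)(+2.24) / 0.0592 = 75.7.

75.7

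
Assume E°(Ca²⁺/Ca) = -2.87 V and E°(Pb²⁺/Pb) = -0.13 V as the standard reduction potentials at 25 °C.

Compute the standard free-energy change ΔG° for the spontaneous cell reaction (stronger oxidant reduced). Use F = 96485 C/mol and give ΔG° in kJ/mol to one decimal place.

Pb²⁺/Pb (E° = -0.13 V) is the cathode; Ca²⁺/Ca (E° = -2.87 V) is the anode, so E°cell = +2.74 V.
Balancing electrons gives n = 2 (lcm of 2 and 2).
ΔG° = −nFE° = −(2)(96485)(+2.74) = -528,738 J = -528.7 kJ/mol.

-528.7 kJ/mol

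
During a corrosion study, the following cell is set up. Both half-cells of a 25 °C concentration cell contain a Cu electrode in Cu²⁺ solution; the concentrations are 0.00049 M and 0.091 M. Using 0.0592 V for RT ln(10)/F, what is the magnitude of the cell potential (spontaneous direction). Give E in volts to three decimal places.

For a concentration cell E°cell = 0. The 0.091 M side is the cathode (reduction is favoured where [Cu²⁺] is higher).
With n = 2, E = −(0.0592/2) log([Cu²⁺]ₐₙ/[Cu²⁺]꜀ₐₜ) = −(0.0592/2) log(0.00049/0.091) = −(0.0592/2)(-2.269) = +0.067 V.

+0.067 V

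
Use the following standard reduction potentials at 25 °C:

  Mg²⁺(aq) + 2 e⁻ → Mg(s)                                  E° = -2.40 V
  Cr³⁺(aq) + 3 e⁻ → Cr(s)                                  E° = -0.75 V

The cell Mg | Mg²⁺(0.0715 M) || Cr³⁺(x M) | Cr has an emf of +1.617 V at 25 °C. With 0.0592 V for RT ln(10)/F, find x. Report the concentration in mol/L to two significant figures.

0.00041 M

Cr³⁺/Cr is the cathode, Mg²⁺/Mg the anode: E°cell = +1.65 V, n = 6.
Overall reaction: 2 Cr³⁺(aq) + 3 Mg(s) → 2 Cr(s) + 3 Mg²⁺(aq); Q = [Mg²⁺]^3/[Cr³⁺]^2.
From E = E° − (0.0592/n) log Q: log Q = (E° − E)·n/0.0592 = (+1.65 − (+1.617))·6/0.0592 = 3.3446.
So 2·log[Cr³⁺] = 3·log(0.0715) − log Q = -3.4371 − (3.3446) = -6.7817; log[Cr³⁺] = -6.7817 / 2 = -3.3908; [Cr³⁺] = 10^(-3.3908) ≈ 0.00041 M.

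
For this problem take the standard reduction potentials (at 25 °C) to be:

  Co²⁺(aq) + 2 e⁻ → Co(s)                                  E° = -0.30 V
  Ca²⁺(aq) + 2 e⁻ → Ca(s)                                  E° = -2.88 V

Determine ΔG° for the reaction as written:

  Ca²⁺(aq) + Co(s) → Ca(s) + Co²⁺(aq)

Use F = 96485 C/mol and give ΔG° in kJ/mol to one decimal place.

As written, Ca²⁺/Ca is reduced (cathode) and Co²⁺/Co is oxidised (anode), so E°cell = (-2.88) − (-0.30) = -2.58 V.
Balancing electrons gives n = 2.
ΔG° = −nFE° = −(2)(96485)(-2.58) = 497,863 J = +497.9 kJ/mol.

+497.9 kJ/mol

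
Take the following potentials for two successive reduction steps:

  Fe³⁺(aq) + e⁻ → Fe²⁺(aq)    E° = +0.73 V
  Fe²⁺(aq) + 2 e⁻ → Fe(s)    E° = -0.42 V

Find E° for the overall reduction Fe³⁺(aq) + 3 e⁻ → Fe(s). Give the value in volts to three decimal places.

-0.037 V

Standard free energies of sequential steps add: ΔG°₃ = ΔG°₁ + ΔG°₂, so n₃E°₃ = n₁E°₁ + n₂E°₂.
E°₃ = (1×+0.73 + 2×-0.42) / 3 = (-0.110) / 3 = -0.037 V.
Simply averaging or adding the two E° values would be wrong; the electron-weighted sum is required.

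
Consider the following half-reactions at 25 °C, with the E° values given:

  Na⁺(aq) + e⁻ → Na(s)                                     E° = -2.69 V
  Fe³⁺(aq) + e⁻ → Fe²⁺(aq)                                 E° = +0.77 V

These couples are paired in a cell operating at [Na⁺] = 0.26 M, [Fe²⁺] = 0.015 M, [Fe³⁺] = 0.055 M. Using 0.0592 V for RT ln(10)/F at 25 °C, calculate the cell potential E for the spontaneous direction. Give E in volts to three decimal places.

Fe³⁺/Fe²⁺ is the cathode (higher E°), Na⁺/Na the anode: E°cell = +0.77 − (-2.69) = +3.46 V, n = 1.
Overall: Fe³⁺(aq) + Na(s) → Fe²⁺(aq) + Na⁺(aq)
Q = [Fe²⁺]·[Na⁺] / ([Fe³⁺]); log Q = -1.149.
E = E° − (0.0592/n) log Q = +3.46 − (0.0592/1)(-1.149) = +3.528 V.

+3.528 V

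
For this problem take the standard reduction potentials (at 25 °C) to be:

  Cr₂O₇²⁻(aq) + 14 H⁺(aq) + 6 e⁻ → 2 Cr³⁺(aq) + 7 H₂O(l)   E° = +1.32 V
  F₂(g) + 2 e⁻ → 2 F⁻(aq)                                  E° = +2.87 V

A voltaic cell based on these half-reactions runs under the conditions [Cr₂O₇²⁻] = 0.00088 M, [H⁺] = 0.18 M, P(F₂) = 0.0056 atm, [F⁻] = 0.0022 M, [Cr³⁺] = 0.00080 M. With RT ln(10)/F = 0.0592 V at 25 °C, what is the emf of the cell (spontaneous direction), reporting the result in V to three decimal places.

+1.713 V

F₂/F⁻ is the cathode (higher E°), Cr₂O₇²⁻/Cr³⁺ the anode: E°cell = +2.87 − (+1.32) = +1.55 V, n = 6.
Overall: 3 F₂(g) + 2 Cr³⁺(aq) + 7 H₂O(l) → 6 F⁻(aq) + Cr₂O₇²⁻(aq) + 14 H⁺(aq)
Q = [F⁻]^6·[Cr₂O₇²⁻]·[H⁺]^14 / (P(F₂)^3·[Cr³⁺]^2); log Q = -16.478.
E = E° − (0.0592/n) log Q = +1.55 − (0.0592/6)(-16.478) = +1.713 V.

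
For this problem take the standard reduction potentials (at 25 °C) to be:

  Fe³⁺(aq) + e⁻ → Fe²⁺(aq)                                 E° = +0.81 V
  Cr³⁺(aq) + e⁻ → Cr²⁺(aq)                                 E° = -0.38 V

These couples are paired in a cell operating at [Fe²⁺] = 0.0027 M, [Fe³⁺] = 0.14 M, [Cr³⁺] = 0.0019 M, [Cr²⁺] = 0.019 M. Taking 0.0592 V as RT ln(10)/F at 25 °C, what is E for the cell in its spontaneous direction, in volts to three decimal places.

+1.351 V

Fe³⁺/Fe²⁺ is the cathode (higher E°), Cr³⁺/Cr²⁺ the anode: E°cell = +0.81 − (-0.38) = +1.19 V, n = 1.
Overall: Fe³⁺(aq) + Cr²⁺(aq) → Fe²⁺(aq) + Cr³⁺(aq)
Q = [Fe²⁺]·[Cr³⁺] / ([Fe³⁺]·[Cr²⁺]); log Q = -2.715.
E = E° − (0.0592/n) log Q = +1.19 − (0.0592/1)(-2.715) = +1.351 V.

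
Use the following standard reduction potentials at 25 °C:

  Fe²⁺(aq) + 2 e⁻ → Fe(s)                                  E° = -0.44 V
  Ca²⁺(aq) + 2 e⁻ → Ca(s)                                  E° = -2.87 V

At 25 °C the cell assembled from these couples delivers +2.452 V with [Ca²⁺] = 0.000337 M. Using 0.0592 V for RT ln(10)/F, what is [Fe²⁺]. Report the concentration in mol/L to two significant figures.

0.0019 M

Fe²⁺/Fe is the cathode, Ca²⁺/Ca the anode: E°cell = +2.43 V, n = 2.
Overall reaction: Fe²⁺(aq) + Ca(s) → Fe(s) + Ca²⁺(aq); Q = [Ca²⁺]^1/[Fe²⁺]^1.
From E = E° − (0.0592/n) log Q: log Q = (E° − E)·n/0.0592 = (+2.43 − (+2.452))·2/0.0592 = -0.7432.
So 1·log[Fe²⁺] = 1·log(0.000337) − log Q = -3.4724 − (-0.7432) = -2.7292; [Fe²⁺] = 10^(-2.7292) ≈ 0.0019 M.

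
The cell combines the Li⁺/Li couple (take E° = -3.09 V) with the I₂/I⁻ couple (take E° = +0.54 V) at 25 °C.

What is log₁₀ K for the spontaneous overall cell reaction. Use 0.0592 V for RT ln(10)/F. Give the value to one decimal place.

Cathode: I₂/I⁻; anode: Li⁺/Li. E°cell = +3.63 V, n = 2.
log K = nE°cell / 0.0592 = (2)(+3.63) / 0.0592 = 122.6.

122.6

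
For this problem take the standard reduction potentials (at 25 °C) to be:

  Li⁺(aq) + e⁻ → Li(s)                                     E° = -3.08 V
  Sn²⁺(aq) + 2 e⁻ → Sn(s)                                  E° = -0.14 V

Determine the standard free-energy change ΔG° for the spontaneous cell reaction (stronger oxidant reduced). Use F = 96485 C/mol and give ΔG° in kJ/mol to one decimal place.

Sn²⁺/Sn (E° = -0.14 V) is the cathode; Li⁺/Li (E° = -3.08 V) is the anode, so E°cell = +2.94 V.
Balancing electrons gives n = 2 (lcm of 2 and 1).
ΔG° = −nFE° = −(2)(96485)(+2.94) = -567,332 J = -567.3 kJ/mol.

-567.3 kJ/mol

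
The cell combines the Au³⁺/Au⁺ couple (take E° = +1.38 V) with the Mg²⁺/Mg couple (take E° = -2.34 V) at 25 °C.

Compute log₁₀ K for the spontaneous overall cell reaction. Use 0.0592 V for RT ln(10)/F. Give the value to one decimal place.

Cathode: Au³⁺/Au⁺; anode: Mg²⁺/Mg. E°cell = +3.72 V, n = 2.
log K = nE°cell / 0.0592 = (2)(+3.72) / 0.0592 = 125.7.

125.7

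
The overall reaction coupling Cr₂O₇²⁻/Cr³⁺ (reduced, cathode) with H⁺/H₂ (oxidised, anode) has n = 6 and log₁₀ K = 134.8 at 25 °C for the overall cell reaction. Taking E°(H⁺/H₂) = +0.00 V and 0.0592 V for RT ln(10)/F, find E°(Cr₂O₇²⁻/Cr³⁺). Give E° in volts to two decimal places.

+1.33 V

E°cell = (0.0592/n)·log K = (0.0592/6)(134.8) = +1.330 V.
Since Cr₂O₇²⁻/Cr³⁺ is the cathode and H⁺/H₂ the anode, E°cell = E°(Cr₂O₇²⁻/Cr³⁺) − E°(H⁺/H₂).
So E°(Cr₂O₇²⁻/Cr³⁺) = E°cell + E°(H⁺/H₂) = +1.330 + (+0.00) = +1.33 V.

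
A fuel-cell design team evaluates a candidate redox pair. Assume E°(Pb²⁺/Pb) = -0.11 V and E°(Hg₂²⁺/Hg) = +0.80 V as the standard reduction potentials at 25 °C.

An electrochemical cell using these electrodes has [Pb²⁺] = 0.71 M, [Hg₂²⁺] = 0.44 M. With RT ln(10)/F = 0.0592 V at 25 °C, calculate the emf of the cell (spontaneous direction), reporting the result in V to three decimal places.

+0.904 V

Hg₂²⁺/Hg is the cathode (higher E°), Pb²⁺/Pb the anode: E°cell = +0.80 − (-0.11) = +0.91 V, n = 2.
Overall: Hg₂²⁺(aq) + Pb(s) → 2 Hg(l) + Pb²⁺(aq)
Q = [Pb²⁺] / ([Hg₂²⁺]); log Q = 0.208.
E = E° − (0.0592/n) log Q = +0.91 − (0.0592/2)(0.208) = +0.904 V.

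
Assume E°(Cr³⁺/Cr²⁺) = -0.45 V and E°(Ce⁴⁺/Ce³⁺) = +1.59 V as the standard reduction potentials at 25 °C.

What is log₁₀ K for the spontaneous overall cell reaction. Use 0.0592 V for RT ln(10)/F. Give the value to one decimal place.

Cathode: Ce⁴⁺/Ce³⁺; anode: Cr³⁺/Cr²⁺. E°cell = +2.04 V, n = 1.
log K = nE°cell / 0.0592 = (1)(+2.04) / 0.0592 = 34.5.

34.5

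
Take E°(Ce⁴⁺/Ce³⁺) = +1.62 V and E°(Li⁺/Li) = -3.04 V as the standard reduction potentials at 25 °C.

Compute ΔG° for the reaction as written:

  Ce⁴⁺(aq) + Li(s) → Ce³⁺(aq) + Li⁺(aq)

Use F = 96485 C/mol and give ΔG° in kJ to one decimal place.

As written, Ce⁴⁺/Ce³⁺ is reduced (cathode) and Li⁺/Li is oxidised (anode), so E°cell = (+1.62) − (-3.04) = +4.66 V.
Balancing electrons gives n = 1.
ΔG° = −nFE° = −(1)(96485)(+4.66) = -449,620 J = -449.6 kJ.

-449.6 kJ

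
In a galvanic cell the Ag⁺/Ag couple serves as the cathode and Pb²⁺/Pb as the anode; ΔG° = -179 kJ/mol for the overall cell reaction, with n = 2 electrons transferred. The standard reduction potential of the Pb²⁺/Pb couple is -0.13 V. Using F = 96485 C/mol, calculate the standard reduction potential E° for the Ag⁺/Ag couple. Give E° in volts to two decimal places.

+0.80 V

E°cell = −ΔG°/(nF) = −(-179×10³)/((2)(96485)) = +0.928 V.
Since Ag⁺/Ag is the cathode and Pb²⁺/Pb the anode, E°cell = E°(Ag⁺/Ag) − E°(Pb²⁺/Pb).
So E°(Ag⁺/Ag) = E°cell + E°(Pb²⁺/Pb) = +0.928 + (-0.13) = +0.80 V.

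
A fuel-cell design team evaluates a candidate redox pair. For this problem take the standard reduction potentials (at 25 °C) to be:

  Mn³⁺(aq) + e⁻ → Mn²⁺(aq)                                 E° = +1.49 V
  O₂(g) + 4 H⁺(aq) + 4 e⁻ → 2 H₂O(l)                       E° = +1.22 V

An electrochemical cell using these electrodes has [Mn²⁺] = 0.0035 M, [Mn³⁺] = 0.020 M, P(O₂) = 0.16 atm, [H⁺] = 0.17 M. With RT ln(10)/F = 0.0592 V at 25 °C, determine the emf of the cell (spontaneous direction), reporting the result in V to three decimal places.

+0.372 V

Mn³⁺/Mn²⁺ is the cathode (higher E°), O₂/H₂O the anode: E°cell = +1.49 − (+1.22) = +0.27 V, n = 4.
Overall: 4 Mn³⁺(aq) + 2 H₂O(l) → 4 Mn²⁺(aq) + O₂(g) + 4 H⁺(aq)
Q = [Mn²⁺]^4·P(O₂)·[H⁺]^4 / ([Mn³⁺]^4); log Q = -6.902.
E = E° − (0.0592/n) log Q = +0.27 − (0.0592/4)(-6.902) = +0.372 V.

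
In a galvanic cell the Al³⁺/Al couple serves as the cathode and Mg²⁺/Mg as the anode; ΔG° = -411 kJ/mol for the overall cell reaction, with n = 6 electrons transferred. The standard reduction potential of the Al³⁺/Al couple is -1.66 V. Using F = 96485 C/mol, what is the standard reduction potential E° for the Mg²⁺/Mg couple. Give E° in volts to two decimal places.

E°cell = −ΔG°/(nF) = −(-411×10³)/((6)(96485)) = +0.710 V.
Since Al³⁺/Al is the cathode and Mg²⁺/Mg the anode, E°cell = E°(Al³⁺/Al) − E°(Mg²⁺/Mg).
So E°(Mg²⁺/Mg) = E°(Al³⁺/Al) − E°cell = (-1.66) − (+0.710) = -2.37 V.

-2.37 V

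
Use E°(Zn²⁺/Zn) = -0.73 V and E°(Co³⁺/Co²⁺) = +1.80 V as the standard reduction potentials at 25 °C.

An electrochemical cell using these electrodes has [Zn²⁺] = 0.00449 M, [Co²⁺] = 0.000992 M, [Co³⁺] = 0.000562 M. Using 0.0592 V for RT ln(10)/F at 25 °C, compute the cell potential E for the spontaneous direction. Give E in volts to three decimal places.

Co³⁺/Co²⁺ is the cathode (higher E°), Zn²⁺/Zn the anode: E°cell = +1.80 − (-0.73) = +2.53 V, n = 2.
Overall: 2 Co³⁺(aq) + Zn(s) → 2 Co²⁺(aq) + Zn²⁺(aq)
Q = [Co²⁺]^2·[Zn²⁺] / ([Co³⁺]^2); log Q = -1.854.
E = E° − (0.0592/n) log Q = +2.53 − (0.0592/2)(-1.854) = +2.585 V.

+2.585 V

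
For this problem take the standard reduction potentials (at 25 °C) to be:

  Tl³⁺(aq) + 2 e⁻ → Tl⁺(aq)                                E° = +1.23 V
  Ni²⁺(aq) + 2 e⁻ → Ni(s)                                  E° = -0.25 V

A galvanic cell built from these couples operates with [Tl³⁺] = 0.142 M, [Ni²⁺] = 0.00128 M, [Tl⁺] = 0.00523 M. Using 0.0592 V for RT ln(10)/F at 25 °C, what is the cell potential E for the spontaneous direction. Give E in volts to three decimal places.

+1.608 V

Tl³⁺/Tl⁺ is the cathode (higher E°), Ni²⁺/Ni the anode: E°cell = +1.23 − (-0.25) = +1.48 V, n = 2.
Overall: Tl³⁺(aq) + Ni(s) → Tl⁺(aq) + Ni²⁺(aq)
Q = [Tl⁺]·[Ni²⁺] / ([Tl³⁺]); log Q = -4.327.
E = E° − (0.0592/n) log Q = +1.48 − (0.0592/2)(-4.327) = +1.608 V.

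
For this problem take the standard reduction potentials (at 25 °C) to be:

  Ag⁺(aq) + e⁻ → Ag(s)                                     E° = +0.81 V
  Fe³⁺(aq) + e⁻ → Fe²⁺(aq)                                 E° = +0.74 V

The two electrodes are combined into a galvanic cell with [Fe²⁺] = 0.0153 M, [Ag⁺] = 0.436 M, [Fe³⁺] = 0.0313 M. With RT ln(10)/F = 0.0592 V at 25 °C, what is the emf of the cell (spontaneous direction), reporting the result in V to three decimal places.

Ag⁺/Ag is the cathode (higher E°), Fe³⁺/Fe²⁺ the anode: E°cell = +0.81 − (+0.74) = +0.07 V, n = 1.
Overall: Ag⁺(aq) + Fe²⁺(aq) → Ag(s) + Fe³⁺(aq)
Q = [Fe³⁺] / ([Ag⁺]·[Fe²⁺]); log Q = 0.671.
E = E° − (0.0592/n) log Q = +0.07 − (0.0592/1)(0.671) = +0.030 V.

+0.030 V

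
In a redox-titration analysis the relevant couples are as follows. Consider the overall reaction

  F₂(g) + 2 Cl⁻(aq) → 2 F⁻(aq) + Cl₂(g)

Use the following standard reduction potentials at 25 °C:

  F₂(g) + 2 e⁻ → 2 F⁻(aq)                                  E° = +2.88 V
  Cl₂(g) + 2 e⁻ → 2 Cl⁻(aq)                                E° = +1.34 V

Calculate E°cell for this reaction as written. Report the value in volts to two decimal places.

+1.54 V

The F₂/F⁻ couple has the higher reduction potential, so it is the cathode; Cl₂/Cl⁻ is oxidised at the anode.
E°cell = E°(cathode) − E°(anode) = (+2.88) − (+1.34) = +1.54 V.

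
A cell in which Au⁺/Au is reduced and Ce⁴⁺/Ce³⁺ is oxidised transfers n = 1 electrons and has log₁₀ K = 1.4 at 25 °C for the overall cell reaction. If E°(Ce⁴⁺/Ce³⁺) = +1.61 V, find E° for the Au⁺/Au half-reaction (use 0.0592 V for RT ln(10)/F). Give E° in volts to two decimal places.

+1.69 V

E°cell = (0.0592/n)·log K = (0.0592/1)(1.4) = +0.083 V.
Since Au⁺/Au is the cathode and Ce⁴⁺/Ce³⁺ the anode, E°cell = E°(Au⁺/Au) − E°(Ce⁴⁺/Ce³⁺).
So E°(Au⁺/Au) = E°cell + E°(Ce⁴⁺/Ce³⁺) = +0.083 + (+1.61) = +1.69 V.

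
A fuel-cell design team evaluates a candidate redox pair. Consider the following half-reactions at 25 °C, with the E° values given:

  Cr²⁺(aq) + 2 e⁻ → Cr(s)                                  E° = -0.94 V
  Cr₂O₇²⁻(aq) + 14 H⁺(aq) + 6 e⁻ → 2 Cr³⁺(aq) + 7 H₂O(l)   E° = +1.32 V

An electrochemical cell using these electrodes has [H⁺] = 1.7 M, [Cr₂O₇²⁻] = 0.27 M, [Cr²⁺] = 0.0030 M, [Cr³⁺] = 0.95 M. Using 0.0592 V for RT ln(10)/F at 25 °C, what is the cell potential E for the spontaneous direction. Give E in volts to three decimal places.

Cr₂O₇²⁻/Cr³⁺ is the cathode (higher E°), Cr²⁺/Cr the anode: E°cell = +1.32 − (-0.94) = +2.26 V, n = 6.
Overall: Cr₂O₇²⁻(aq) + 14 H⁺(aq) + 3 Cr(s) → 2 Cr³⁺(aq) + 7 H₂O(l) + 3 Cr²⁺(aq)
Q = [Cr³⁺]^2·[Cr²⁺]^3 / ([Cr₂O₇²⁻]·[H⁺]^14); log Q = -10.271.
E = E° − (0.0592/n) log Q = +2.26 − (0.0592/6)(-10.271) = +2.361 V.

+2.361 V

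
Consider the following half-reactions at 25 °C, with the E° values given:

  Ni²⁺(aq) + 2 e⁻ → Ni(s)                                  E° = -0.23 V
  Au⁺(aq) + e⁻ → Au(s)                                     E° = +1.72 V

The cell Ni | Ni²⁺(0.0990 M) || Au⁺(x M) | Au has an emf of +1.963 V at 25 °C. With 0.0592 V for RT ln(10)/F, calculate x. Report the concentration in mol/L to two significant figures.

0.52 M

Au⁺/Au is the cathode, Ni²⁺/Ni the anode: E°cell = +1.95 V, n = 2.
Overall reaction: 2 Au⁺(aq) + Ni(s) → 2 Au(s) + Ni²⁺(aq); Q = [Ni²⁺]^1/[Au⁺]^2.
From E = E° − (0.0592/n) log Q: log Q = (E° − E)·n/0.0592 = (+1.95 − (+1.963))·2/0.0592 = -0.4392.
So 2·log[Au⁺] = 1·log(0.099) − log Q = -1.0044 − (-0.4392) = -0.5652; log[Au⁺] = -0.5652 / 2 = -0.2826; [Au⁺] = 10^(-0.2826) ≈ 0.52 M.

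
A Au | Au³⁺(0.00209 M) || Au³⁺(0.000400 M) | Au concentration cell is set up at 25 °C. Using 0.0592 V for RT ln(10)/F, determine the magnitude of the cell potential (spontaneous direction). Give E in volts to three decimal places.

+0.014 V

For a concentration cell E°cell = 0. The 0.00209 M side is the cathode (reduction is favoured where [Au³⁺] is higher).
With n = 3, E = −(0.0592/3) log([Au³⁺]ₐₙ/[Au³⁺]꜀ₐₜ) = −(0.0592/3) log(0.0004/0.00209) = −(0.0592/3)(-0.718) = +0.014 V.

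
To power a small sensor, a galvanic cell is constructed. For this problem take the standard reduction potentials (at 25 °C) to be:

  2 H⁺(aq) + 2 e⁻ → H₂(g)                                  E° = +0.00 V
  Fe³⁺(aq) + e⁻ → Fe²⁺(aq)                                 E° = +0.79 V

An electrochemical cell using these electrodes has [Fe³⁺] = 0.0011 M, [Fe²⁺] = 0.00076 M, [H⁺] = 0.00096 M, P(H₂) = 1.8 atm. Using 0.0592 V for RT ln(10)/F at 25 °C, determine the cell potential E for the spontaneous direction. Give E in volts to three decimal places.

+0.986 V

Fe³⁺/Fe²⁺ is the cathode (higher E°), H⁺/H₂ the anode: E°cell = +0.79 − (+0.00) = +0.79 V, n = 2.
Overall: 2 Fe³⁺(aq) + H₂(g) → 2 Fe²⁺(aq) + 2 H⁺(aq)
Q = [Fe²⁺]^2·[H⁺]^2 / ([Fe³⁺]^2·P(H₂)); log Q = -6.612.
E = E° − (0.0592/n) log Q = +0.79 − (0.0592/2)(-6.612) = +0.986 V.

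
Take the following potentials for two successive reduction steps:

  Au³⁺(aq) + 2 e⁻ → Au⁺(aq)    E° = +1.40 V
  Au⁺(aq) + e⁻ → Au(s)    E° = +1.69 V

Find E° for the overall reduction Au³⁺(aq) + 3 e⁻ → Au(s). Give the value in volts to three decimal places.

+1.497 V

Adding the free-energy changes (−nFE°) of the two steps gives −n₃FE°₃ = −n₁FE°₁ − n₂FE°₂.
E°₃ = (2×+1.40 + 1×+1.69) / 3 = (+4.490) / 3 = +1.497 V.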